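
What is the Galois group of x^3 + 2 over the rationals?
3T2: S_3

The polynomial is an irreducible cubic over Q and its discriminant is -108, which is not a perfect square. For an irreducible cubic, a non-square discriminant gives Galois group S_3.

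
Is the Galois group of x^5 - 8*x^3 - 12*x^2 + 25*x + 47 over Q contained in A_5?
No

The polynomial is irreducible of degree 5 over Q. Its discriminant is 461338069, which is not a perfect square. A Galois group lies in the alternating group exactly when the discriminant is a square in Q, so the Galois group (S_5) is not contained in A_5.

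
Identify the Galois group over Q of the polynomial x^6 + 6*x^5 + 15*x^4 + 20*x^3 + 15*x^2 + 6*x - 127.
6T3: D_6

The polynomial f is an irreducible sextic over Q, so G = Gal(f/Q) is one of the 16 transitive subgroups 6T1, ..., 6T16 of S_6. The discriminant of f is 1603087953297408, which is not a perfect square, so G is not contained in A_6. The transitive groups of degree 6 not contained in A_6 are: C_6 (6T1, order 6), S_3 (6T2, order 6), D_6 (6T3, order 12), C_3 x S_3 (6T5, order 18), A_4 x C_2 (6T6, order 24), S_4 (6T8, order 24), S_3 x S_3 (6T9, order 36), S_4 x C_2 (6T11, order 48), (S_3 x S_3) : C_2 (6T13, order 72), PGL(2,5) (6T14, order 120), S_6 (6T16, order 720). By Dedekind's theorem, for a prime p not dividing disc(f) the degrees of the irreducible factors of f mod p form the cycle type of an element of G. Factoring f modulo the 79 such primes p <= 419 (skipping 2, 3, which divide the discriminant), each new pattern first appears at: mod 5: f = (x^2 + 2)(x^2 + 2x + 4)(x^2 + 4x + 1), pattern 2+2+2; mod 7: f = (x^3 + 3x^2 + 3x + 4)(x^3 + 3x^2 + 3x + 5), pattern 3+3; mod 13: f = (x^6 + 6x^5 + 2x^4 + 7x^3 + 2x^2 + 6x + 3), pattern 6; mod 17: f = (x + 8)(x + 11)(x^2 + 9x + 6)(x^2 + 12x + 9), pattern 2+2+1+1; mod 31: f = (x + 5)(x + 8)(x + 12)(x + 21)(x + 25)(x + 28), pattern 1+1+1+1+1+1. No other pattern occurs in this range, so the set of observed cycle types is {2+2+2, 3+3, 6, 2+2+1+1, 1+1+1+1+1+1}. The candidates containing elements of all these cycle types are D_6 (6T3) of order 12, A_4 x C_2 (6T6) of order 24, S_3 x S_3 (6T9) of order 36, S_4 x C_2 (6T11) of order 48, (S_3 x S_3) : C_2 (6T13) of order 72, PGL(2,5) (6T14) of order 120, S_6 (6T16) of order 720; the others are excluded. The observed types are precisely the cycle types that occur in D_6 (6T3). Each of the other remaining candidates has further cycle types, and by the Chebotarev density theorem the matching factorization patterns would occur for a proportion of primes equal to their share of the group: A_4 x C_2 (6T6) additionally contains elements of type 2+1+1+1+1 (3 of its 24 elements, about 12% of primes); S_3 x S_3 (6T9) additionally contains elements of type 3+1+1+1 (4 of its 36 elements, about 11% of primes); S_4 x C_2 (6T11) additionally contains elements of type 4+2, 4+1+1, 2+1+1+1+1 (15 of its 48 elements, about 31% of primes); (S_3 x S_3) : C_2 (6T13) additionally contains elements of type 4+2, 3+2+1, 3+1+1+1, 2+1+1+1+1 (40 of its 72 elements, about 56% of primes); PGL(2,5) (6T14) additionally contains elements of type 5+1, 4+1+1 (54 of its 120 elements, about 45% of primes); S_6 (6T16) additionally contains elements of type 5+1, 4+2, 4+1+1, 3+2+1, 3+1+1+1, 2+1+1+1+1 (499 of its 720 elements, about 69% of primes). None of the 79 primes tested shows any such pattern (for each of these groups the chance of that is below 10^-4), which rules them out. Hence G = D_6 (6T3), of order 12.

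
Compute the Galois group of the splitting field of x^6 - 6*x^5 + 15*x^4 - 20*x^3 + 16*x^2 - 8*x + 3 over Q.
6T11: S_4 x C_2

The polynomial f is an irreducible sextic over Q, so G = Gal(f/Q) is one of the 16 transitive subgroups 6T1, ..., 6T16 of S_6. The discriminant of f is -61504, which is not a perfect square, so G is not contained in A_6. The transitive groups of degree 6 not contained in A_6 are: C_6 (6T1, order 6), S_3 (6T2, order 6), D_6 (6T3, order 12), C_3 x S_3 (6T5, order 18), A_4 x C_2 (6T6, order 24), S_4 (6T8, order 24), S_3 x S_3 (6T9, order 36), S_4 x C_2 (6T11, order 48), (S_3 x S_3) : C_2 (6T13, order 72), PGL(2,5) (6T14, order 120), S_6 (6T16, order 720). By Dedekind's theorem, for a prime p not dividing disc(f) the degrees of the irreducible factors of f mod p form the cycle type of an element of G. Factoring f modulo the 17 such primes p <= 67 (skipping 2, 31, which divide the discriminant), each new pattern first appears at: mod 3: f = (x)(x + 1)(x^4 + 2x^3 + x^2 + 1), pattern 4+1+1; mod 5: f = (x^3 + 4x + 3)(x^3 + 4x^2 + x + 1), pattern 3+3; mod 7: f = (x^6 + x^5 + x^4 + x^3 + 2x^2 + 6x + 3), pattern 6; mod 11: f = (x^2 + 8x + 9)(x^2 + 9x + 10)(x^2 + 10x + 7), pattern 2+2+2; mod 13: f = (x^2 + 11x + 7)(x^4 + 9x^3 + 8x + 6), pattern 4+2; mod 37: f = (x + 4)(x + 31)(x^2 + 7x + 8)(x^2 + 26x + 26), pattern 2+2+1+1; mod 47: f = (x + 4)(x + 8)(x + 37)(x + 41)(x^2 + 45x + 13), pattern 2+1+1+1+1. No other pattern occurs in this range, so the set of observed cycle types is {4+1+1, 3+3, 6, 2+2+2, 4+2, 2+2+1+1, 2+1+1+1+1}. The candidates containing elements of all these cycle types are S_4 x C_2 (6T11) of order 48, S_6 (6T16) of order 720; the others are excluded. The observed types are precisely the cycle types that occur in S_4 x C_2 (6T11) (apart from the identity). Each of the other remaining candidates has further cycle types, and by the Chebotarev density theorem the matching factorization patterns would occur for a proportion of primes equal to their share of the group: S_6 (6T16) additionally contains elements of type 5+1, 3+2+1, 3+1+1+1 (304 of its 720 elements, about 42% of primes). None of the 17 primes tested shows any such pattern (for each of these groups the chance of that is below 10^-4), which rules them out. Hence G = S_4 x C_2 (6T11), of order 48.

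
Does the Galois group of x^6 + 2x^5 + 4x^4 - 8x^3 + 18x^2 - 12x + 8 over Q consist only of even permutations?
No

The polynomial is irreducible of degree 6 over Q. Its discriminant is -4014080000, which is not a perfect square. A Galois group lies in the alternating group exactly when the discriminant is a square in Q, so the Galois group (S_4) is not contained in A_6.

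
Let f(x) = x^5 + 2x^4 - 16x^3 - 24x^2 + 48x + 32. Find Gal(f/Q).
The polynomial f is an irreducible quintic over Q, so G = Gal(f/Q) is a transitive subgroup of S_5: one of C_5 (5T1, order 5), D_5 (5T2, order 10), F_20 (5T3, order 20), A_5 (5T4, order 60) or S_5 (5T5, order 120). The discriminant of f is 15352201216 = 123904^2, a perfect square, so G is contained in A_5. The transitive groups of degree 5 contained in A_5 are: C_5 (5T1, order 5), D_5 (5T2, order 10), A_5 (5T4, order 60). By Dedekind's theorem, for a prime p not dividing disc(f) the degrees of the irreducible factors of f mod p form the cycle type of an element of G. Factoring f modulo the 14 such primes p <= 53 (skipping 2, 11, which divide the discriminant), each new pattern first appears at: mod 3: f = (x^5 + 2x^4 + 2x^3 + 2), pattern 5; mod 23: f = (x + 1)(x + 3)(x + 11)(x + 15)(x + 18), pattern 1+1+1+1+1. No other pattern occurs in this range, so the set of observed cycle types is {5, 1+1+1+1+1}. The candidates containing elements of all these cycle types are C_5 (5T1) of order 5, D_5 (5T2) of order 10, A_5 (5T4) of order 60; the others are excluded. The observed types are precisely the cycle types that occur in C_5 (5T1). Each of the other remaining candidates has further cycle types, and by the Chebotarev density theorem the matching factorization patterns would occur for a proportion of primes equal to their share of the group: D_5 (5T2) additionally contains elements of type 2+2+1 (5 of its 10 elements, about 50% of primes); A_5 (5T4) additionally contains elements of type 3+1+1, 2+2+1 (35 of its 60 elements, about 58% of primes). None of the 14 primes tested shows any such pattern (for each of these groups the chance of that is below 10^-4), which rules them out. Hence G = C_5 (5T1), of order 5.

C_5 (order 5)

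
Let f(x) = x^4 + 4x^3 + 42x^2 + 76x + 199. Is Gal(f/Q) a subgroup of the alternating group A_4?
The polynomial is irreducible of degree 4 over Q. Its discriminant is 1088391168, which is not a perfect square. A Galois group lies in the alternating group exactly when the discriminant is a square in Q, so the Galois group (C_4) is not contained in A_4.

No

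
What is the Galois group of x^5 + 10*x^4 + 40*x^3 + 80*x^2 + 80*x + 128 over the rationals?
F_20 (also written F20)

The polynomial f is an irreducible quintic over Q, so G = Gal(f/Q) is a transitive subgroup of S_5: one of C_5 (5T1, order 5), D_5 (5T2, order 10), F_20 (5T3, order 20), A_5 (5T4, order 60) or S_5 (5T5, order 120). The discriminant of f is 265420800000, which is not a perfect square, so G is not contained in A_5. The transitive groups of degree 5 not contained in A_5 are: F_20 (5T3, order 20), S_5 (5T5, order 120). By Dedekind's theorem, for a prime p not dividing disc(f) the degrees of the irreducible factors of f mod p form the cycle type of an element of G. Factoring f modulo the 18 such primes p <= 73 (skipping 2, 3, 5, which divide the discriminant), each new pattern first appears at: mod 7: f = (x + 5)(x^4 + 5x^3 + x^2 + 5x + 6), pattern 4+1; mod 11: f = (x^5 + 10x^4 + 7x^3 + 3x^2 + 3x + 7), pattern 5; mod 19: f = (x + 3)(x^2 + 8x + 13)(x^2 + 18x + 14), pattern 2+2+1; mod 41: f = (x + 17)(x + 24)(x + 26)(x + 29)(x + 37), pattern 1+1+1+1+1. No other pattern occurs in this range, so the set of observed cycle types is {4+1, 5, 2+2+1, 1+1+1+1+1}. The candidates containing elements of all these cycle types are F_20 (5T3) of order 20, S_5 (5T5) of order 120; the others are excluded. The observed types are precisely the cycle types that occur in F_20 (5T3). Each of the other remaining candidates has further cycle types, and by the Chebotarev density theorem the matching factorization patterns would occur for a proportion of primes equal to their share of the group: S_5 (5T5) additionally contains elements of type 3+2, 3+1+1, 2+1+1+1 (50 of its 120 elements, about 42% of primes). None of the 18 primes tested shows any such pattern (for each of these groups the chance of that is below 10^-4), which rules them out. Hence G = F_20 (5T3), of order 20.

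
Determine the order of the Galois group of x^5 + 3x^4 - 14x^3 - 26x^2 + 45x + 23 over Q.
The degree of the splitting field over Q equals the order of the Galois group, so first determine the group. The polynomial f is an irreducible quintic over Q, so G = Gal(f/Q) is a transitive subgroup of S_5: one of C_5 (5T1, order 5), D_5 (5T2, order 10), F_20 (5T3, order 20), A_5 (5T4, order 60) or S_5 (5T5, order 120). The discriminant of f is 15352201216 = 123904^2, a perfect square, so G is contained in A_5. The transitive groups of degree 5 contained in A_5 are: C_5 (5T1, order 5), D_5 (5T2, order 10), A_5 (5T4, order 60). By Dedekind's theorem, for a prime p not dividing disc(f) the degrees of the irreducible factors of f mod p form the cycle type of an element of G. Factoring f modulo the 14 such primes p <= 53 (skipping 2, 11, which divide the discriminant), each new pattern first appears at: mod 3: f = (x^5 + x^3 + x^2 + 2), pattern 5; mod 23: f = (x)(x + 6)(x + 9)(x + 13)(x + 21), pattern 1+1+1+1+1. No other pattern occurs in this range, so the set of observed cycle types is {5, 1+1+1+1+1}. The candidates containing elements of all these cycle types are C_5 (5T1) of order 5, D_5 (5T2) of order 10, A_5 (5T4) of order 60; the others are excluded. The observed types are precisely the cycle types that occur in C_5 (5T1). Each of the other remaining candidates has further cycle types, and by the Chebotarev density theorem the matching factorization patterns would occur for a proportion of primes equal to their share of the group: D_5 (5T2) additionally contains elements of type 2+2+1 (5 of its 10 elements, about 50% of primes); A_5 (5T4) additionally contains elements of type 3+1+1, 2+2+1 (35 of its 60 elements, about 58% of primes). None of the 14 primes tested shows any such pattern (for each of these groups the chance of that is below 10^-4), which rules them out. Hence G = C_5 (5T1), of order 5. The Galois group C_5 (5T1) has order 5, so the splitting field has degree 5 over Q.

5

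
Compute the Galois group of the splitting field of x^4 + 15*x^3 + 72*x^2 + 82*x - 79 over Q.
The polynomial is an irreducible quartic over Q and its discriminant is -111966403, which is not a perfect square, so the Galois group is not contained in A_4. The resolvent cubic y^3 - 72*y^2 + 1546*y - 11701 is irreducible over Q. An irreducible resolvent with non-square discriminant gives S_4.

S_4 (also written S4)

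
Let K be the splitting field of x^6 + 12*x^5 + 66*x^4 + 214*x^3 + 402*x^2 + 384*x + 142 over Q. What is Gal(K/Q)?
The polynomial f is an irreducible sextic over Q, so G = Gal(f/Q) is one of the 16 transitive subgroups 6T1, ..., 6T16 of S_6. The discriminant of f is 14154124032, which is not a perfect square, so G is not contained in A_6. The transitive groups of degree 6 not contained in A_6 are: C_6 (6T1, order 6), S_3 (6T2, order 6), D_6 (6T3, order 12), C_3 x S_3 (6T5, order 18), A_4 x C_2 (6T6, order 24), S_4 (6T8, order 24), S_3 x S_3 (6T9, order 36), S_4 x C_2 (6T11, order 48), (S_3 x S_3) : C_2 (6T13, order 72), PGL(2,5) (6T14, order 120), S_6 (6T16, order 720). By Dedekind's theorem, for a prime p not dividing disc(f) the degrees of the irreducible factors of f mod p form the cycle type of an element of G. Factoring f modulo the 22 such primes p <= 97 (skipping 2, 3, 53, which divide the discriminant), each new pattern first appears at: mod 5: f = (x^6 + 2x^5 + x^4 + 4x^3 + 2x^2 + 4x + 2), pattern 6; mod 11: f = (x + 3)(x + 10)(x^2 + 3x + 10)(x^2 + 7x + 7), pattern 2+2+1+1; mod 13: f = (x + 5)(x + 6)(x + 8)(x^3 + 6x^2 + 3x + 2), pattern 3+1+1+1; mod 31: f = (x^2 + 5x + 24)(x^2 + 10x + 30)(x^2 + 28x + 7), pattern 2+2+2; mod 97: f = (x^3 + 6x^2 + 45x + 87)(x^3 + 6x^2 + 82x + 44), pattern 3+3. No other pattern occurs in this range, so the set of observed cycle types is {6, 2+2+1+1, 3+1+1+1, 2+2+2, 3+3}. The candidates containing elements of all these cycle types are S_3 x S_3 (6T9) of order 36, (S_3 x S_3) : C_2 (6T13) of order 72, S_6 (6T16) of order 720; the others are excluded. The observed types are precisely the cycle types that occur in S_3 x S_3 (6T9) (apart from the identity). Each of the other remaining candidates has further cycle types, and by the Chebotarev density theorem the matching factorization patterns would occur for a proportion of primes equal to their share of the group: (S_3 x S_3) : C_2 (6T13) additionally contains elements of type 4+2, 3+2+1, 2+1+1+1+1 (36 of its 72 elements, about 50% of primes); S_6 (6T16) additionally contains elements of type 5+1, 4+2, 4+1+1, 3+2+1, 2+1+1+1+1 (459 of its 720 elements, about 64% of primes). None of the 22 primes tested shows any such pattern (for each of these groups the chance of that is below 10^-4), which rules them out. Hence G = S_3 x S_3 (6T9), of order 36.

S_3 x S_3, the direct product S_3 x S_3 in its degree-6 action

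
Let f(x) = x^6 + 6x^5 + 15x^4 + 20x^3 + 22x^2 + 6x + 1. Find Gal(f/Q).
The polynomial f is an irreducible sextic over Q, so G = Gal(f/Q) is one of the 16 transitive subgroups 6T1, ..., 6T16 of S_6. The discriminant of f is -904619968, which is not a perfect square, so G is not contained in A_6. The transitive groups of degree 6 not contained in A_6 are: C_6 (6T1, order 6), S_3 (6T2, order 6), D_6 (6T3, order 12), C_3 x S_3 (6T5, order 18), A_4 x C_2 (6T6, order 24), S_4 (6T8, order 24), S_3 x S_3 (6T9, order 36), S_4 x C_2 (6T11, order 48), (S_3 x S_3) : C_2 (6T13, order 72), PGL(2,5) (6T14, order 120), S_6 (6T16, order 720). By Dedekind's theorem, for a prime p not dividing disc(f) the degrees of the irreducible factors of f mod p form the cycle type of an element of G. Factoring f modulo the 37 such primes p <= 173 (skipping 2, 7, 29, which divide the discriminant), each new pattern first appears at: mod 3: f = (x^6 + 2x^3 + x^2 + 1), pattern 6; mod 11: f = (x^3 + 3x^2 + x + 1)(x^3 + 3x^2 + 5x + 1), pattern 3+3; mod 13: f = (x^2 + 3x + 10)(x^2 + 4x + 10)(x^2 + 12x + 3), pattern 2+2+2; mod 43: f = (x + 7)(x + 13)(x + 25)(x + 26)(x + 30)(x + 34), pattern 1+1+1+1+1+1. No other pattern occurs in this range, so the set of observed cycle types is {6, 3+3, 2+2+2, 1+1+1+1+1+1}. The candidates containing elements of all these cycle types are C_6 (6T1) of order 6, D_6 (6T3) of order 12, C_3 x S_3 (6T5) of order 18, A_4 x C_2 (6T6) of order 24, S_3 x S_3 (6T9) of order 36, S_4 x C_2 (6T11) of order 48, (S_3 x S_3) : C_2 (6T13) of order 72, PGL(2,5) (6T14) of order 120, S_6 (6T16) of order 720; the others are excluded. The observed types are precisely the cycle types that occur in C_6 (6T1). Each of the other remaining candidates has further cycle types, and by the Chebotarev density theorem the matching factorization patterns would occur for a proportion of primes equal to their share of the group: D_6 (6T3) additionally contains elements of type 2+2+1+1 (3 of its 12 elements, about 25% of primes); C_3 x S_3 (6T5) additionally contains elements of type 3+1+1+1 (4 of its 18 elements, about 22% of primes); A_4 x C_2 (6T6) additionally contains elements of type 2+2+1+1, 2+1+1+1+1 (6 of its 24 elements, about 25% of primes); S_3 x S_3 (6T9) additionally contains elements of type 3+1+1+1, 2+2+1+1 (13 of its 36 elements, about 36% of primes); S_4 x C_2 (6T11) additionally contains elements of type 4+2, 4+1+1, 2+2+1+1, 2+1+1+1+1 (24 of its 48 elements, about 50% of primes); (S_3 x S_3) : C_2 (6T13) additionally contains elements of type 4+2, 3+2+1, 3+1+1+1, 2+2+1+1, 2+1+1+1+1 (49 of its 72 elements, about 68% of primes); PGL(2,5) (6T14) additionally contains elements of type 5+1, 4+1+1, 2+2+1+1 (69 of its 120 elements, about 58% of primes); S_6 (6T16) additionally contains elements of type 5+1, 4+2, 4+1+1, 3+2+1, 3+1+1+1, 2+2+1+1, 2+1+1+1+1 (544 of its 720 elements, about 76% of primes). None of the 37 primes tested shows any such pattern (for each of these groups the chance of that is below 10^-4), which rules them out. Hence G = C_6 (6T1), of order 6.

C_6 (also written C6)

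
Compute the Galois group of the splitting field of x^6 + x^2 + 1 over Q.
S_4 x C_2 (also written S4xC2)

The polynomial f is an irreducible sextic over Q, so G = Gal(f/Q) is one of the 16 transitive subgroups 6T1, ..., 6T16 of S_6. The discriminant of f is -61504, which is not a perfect square, so G is not contained in A_6. The transitive groups of degree 6 not contained in A_6 are: C_6 (6T1, order 6), S_3 (6T2, order 6), D_6 (6T3, order 12), C_3 x S_3 (6T5, order 18), A_4 x C_2 (6T6, order 24), S_4 (6T8, order 24), S_3 x S_3 (6T9, order 36), S_4 x C_2 (6T11, order 48), (S_3 x S_3) : C_2 (6T13, order 72), PGL(2,5) (6T14, order 120), S_6 (6T16, order 720). By Dedekind's theorem, for a prime p not dividing disc(f) the degrees of the irreducible factors of f mod p form the cycle type of an element of G. Factoring f modulo the 17 such primes p <= 67 (skipping 2, 31, which divide the discriminant), each new pattern first appears at: mod 3: f = (x + 1)(x + 2)(x^4 + x^2 + 2), pattern 4+1+1; mod 5: f = (x^3 + 2x^2 + 2x + 2)(x^3 + 3x^2 + 2x + 3), pattern 3+3; mod 7: f = (x^6 + x^2 + 1), pattern 6; mod 11: f = (x^2 + 9)(x^2 + x + 7)(x^2 + 10x + 7), pattern 2+2+2; mod 13: f = (x^2 + 6)(x^4 + 7x^2 + 11), pattern 4+2; mod 37: f = (x + 5)(x + 32)(x^2 + 9x + 16)(x^2 + 28x + 16), pattern 2+2+1+1; mod 47: f = (x + 5)(x + 9)(x + 38)(x + 42)(x^2 + 12), pattern 2+1+1+1+1. No other pattern occurs in this range, so the set of observed cycle types is {4+1+1, 3+3, 6, 2+2+2, 4+2, 2+2+1+1, 2+1+1+1+1}. The candidates containing elements of all these cycle types are S_4 x C_2 (6T11) of order 48, S_6 (6T16) of order 720; the others are excluded. The observed types are precisely the cycle types that occur in S_4 x C_2 (6T11) (apart from the identity). Each of the other remaining candidates has further cycle types, and by the Chebotarev density theorem the matching factorization patterns would occur for a proportion of primes equal to their share of the group: S_6 (6T16) additionally contains elements of type 5+1, 3+2+1, 3+1+1+1 (304 of its 720 elements, about 42% of primes). None of the 17 primes tested shows any such pattern (for each of these groups the chance of that is below 10^-4), which rules them out. Hence G = S_4 x C_2 (6T11), of order 48.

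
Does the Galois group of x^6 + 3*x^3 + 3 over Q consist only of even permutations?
The polynomial is irreducible of degree 6 over Q. Its discriminant is -177147, which is not a perfect square. A Galois group lies in the alternating group exactly when the discriminant is a square in Q, so the Galois group (C_3 x S_3) is not contained in A_6.

No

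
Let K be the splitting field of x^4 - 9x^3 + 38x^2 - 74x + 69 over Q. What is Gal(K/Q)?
S_4, the symmetric group on 4 letters

The polynomial is an irreducible quartic over Q and its discriminant is 643261, which is not a perfect square, so the Galois group is not contained in A_4. The resolvent cubic y^3 - 38*y^2 + 390*y - 577 is irreducible over Q. An irreducible resolvent with non-square discriminant gives S_4.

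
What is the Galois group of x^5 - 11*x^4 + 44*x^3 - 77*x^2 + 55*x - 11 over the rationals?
The polynomial f is an irreducible quintic over Q, so G = Gal(f/Q) is a transitive subgroup of S_5: one of C_5 (5T1, order 5), D_5 (5T2, order 10), F_20 (5T3, order 20), A_5 (5T4, order 60) or S_5 (5T5, order 120). The discriminant of f is 14641 = 121^2, a perfect square, so G is contained in A_5. The transitive groups of degree 5 contained in A_5 are: C_5 (5T1, order 5), D_5 (5T2, order 10), A_5 (5T4, order 60). By Dedekind's theorem, for a prime p not dividing disc(f) the degrees of the irreducible factors of f mod p form the cycle type of an element of G. Factoring f modulo the 14 such primes p <= 47 (skipping 11, which divides the discriminant), each new pattern first appears at: mod 2: f = (x^5 + x^4 + x^2 + x + 1), pattern 5; mod 23: f = (x + 2)(x + 4)(x + 8)(x + 9)(x + 12), pattern 1+1+1+1+1. No other pattern occurs in this range, so the set of observed cycle types is {5, 1+1+1+1+1}. The candidates containing elements of all these cycle types are C_5 (5T1) of order 5, D_5 (5T2) of order 10, A_5 (5T4) of order 60; the others are excluded. The observed types are precisely the cycle types that occur in C_5 (5T1). Each of the other remaining candidates has further cycle types, and by the Chebotarev density theorem the matching factorization patterns would occur for a proportion of primes equal to their share of the group: D_5 (5T2) additionally contains elements of type 2+2+1 (5 of its 10 elements, about 50% of primes); A_5 (5T4) additionally contains elements of type 3+1+1, 2+2+1 (35 of its 60 elements, about 58% of primes). None of the 14 primes tested shows any such pattern (for each of these groups the chance of that is below 10^-4), which rules them out. Hence G = C_5 (5T1), of order 5.

C_5 (also written C5)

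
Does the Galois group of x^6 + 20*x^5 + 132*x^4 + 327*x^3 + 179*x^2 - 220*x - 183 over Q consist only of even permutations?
Yes

The polynomial is irreducible of degree 6 over Q. Its discriminant is 8413926734596681 = 91727459^2, a perfect square. A Galois group lies in the alternating group exactly when the discriminant is a square in Q, so the Galois group (PSL(2,5)) is contained in A_6.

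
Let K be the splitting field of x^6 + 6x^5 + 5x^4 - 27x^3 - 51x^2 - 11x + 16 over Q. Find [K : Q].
The degree of the splitting field over Q equals the order of the Galois group, so first determine the group. The polynomial f is an irreducible sextic over Q, so G = Gal(f/Q) is one of the 16 transitive subgroups 6T1, ..., 6T16 of S_6. The discriminant of f is 30991489 = 5567^2, a perfect square, so G is contained in A_6. The transitive groups of degree 6 contained in A_6 are: A_4 (6T4, order 12), S_4 (6T7, order 24), (C_3 x C_3) : C_4 (6T10, order 36), PSL(2,5) (6T12, order 60), A_6 (6T15, order 360). By Dedekind's theorem, for a prime p not dividing disc(f) the degrees of the irreducible factors of f mod p form the cycle type of an element of G. Factoring f modulo the 21 such primes p <= 79 (skipping 19, which divides the discriminant), each new pattern first appears at: mod 2: f = (x)(x^5 + x^3 + x^2 + x + 1), pattern 5+1; mod 7: f = (x^3 + x^2 + 3x + 1)(x^3 + 5x^2 + 4x + 2), pattern 3+3; mod 61: f = (x + 38)(x + 60)(x^2 + 13x + 60)(x^2 + 17x + 55), pattern 2+2+1+1. No other pattern occurs in this range, so the set of observed cycle types is {5+1, 3+3, 2+2+1+1}. The candidates containing elements of all these cycle types are PSL(2,5) (6T12) of order 60, A_6 (6T15) of order 360; the others are excluded. The observed types are precisely the cycle types that occur in PSL(2,5) (6T12) (apart from the identity). Each of the other remaining candidates has further cycle types, and by the Chebotarev density theorem the matching factorization patterns would occur for a proportion of primes equal to their share of the group: A_6 (6T15) additionally contains elements of type 4+2, 3+1+1+1 (130 of its 360 elements, about 36% of primes). None of the 21 primes tested shows any such pattern (for each of these groups the chance of that is below 10^-4), which rules them out. Hence G = PSL(2,5) (6T12), of order 60. The Galois group PSL(2,5) (6T12) has order 60, so the splitting field has degree 60 over Q.

60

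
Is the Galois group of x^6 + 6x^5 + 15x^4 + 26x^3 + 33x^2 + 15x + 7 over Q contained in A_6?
No

The polynomial is irreducible of degree 6 over Q. Its discriminant is -6604217307, which is not a perfect square. A Galois group lies in the alternating group exactly when the discriminant is a square in Q, so the Galois group ((S_3 x S_3) : C_2) is not contained in A_6.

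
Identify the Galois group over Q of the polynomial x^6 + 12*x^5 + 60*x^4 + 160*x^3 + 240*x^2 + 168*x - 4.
A_6 (also written A6)

The polynomial f is an irreducible sextic over Q, so G = Gal(f/Q) is one of the 16 transitive subgroups 6T1, ..., 6T16 of S_6. The discriminant of f is 746496000000 = 864000^2, a perfect square, so G is contained in A_6. The transitive groups of degree 6 contained in A_6 are: A_4 (6T4, order 12), S_4 (6T7, order 24), (C_3 x C_3) : C_4 (6T10, order 36), PSL(2,5) (6T12, order 60), A_6 (6T15, order 360). By Dedekind's theorem, for a prime p not dividing disc(f) the degrees of the irreducible factors of f mod p form the cycle type of an element of G. Factoring f modulo the 6 such primes p <= 23 (skipping 2, 3, 5, which divide the discriminant), each new pattern first appears at: mod 7: f = (x + 6)(x^5 + 6x^4 + 3x^3 + 2x^2 + 4x + 4), pattern 5+1; mod 23: f = (x + 4)(x + 13)(x + 18)(x^3 + x + 17), pattern 3+1+1+1. No other pattern occurs in this range, so the set of observed cycle types is {5+1, 3+1+1+1}. Among the candidates above, the only group containing elements of all these cycle types is A_6 (6T15) — each of A_4 (6T4), S_4 (6T7), (C_3 x C_3) : C_4 (6T10), PSL(2,5) (6T12) lacks at least one of them. Hence G = A_6 (6T15), of order 360.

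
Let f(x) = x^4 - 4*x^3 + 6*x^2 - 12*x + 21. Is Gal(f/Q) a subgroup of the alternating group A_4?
The polynomial is irreducible of degree 4 over Q. Its discriminant is 331776 = 576^2, a perfect square. A Galois group lies in the alternating group exactly when the discriminant is a square in Q, so the Galois group (A_4) is contained in A_4.

Yes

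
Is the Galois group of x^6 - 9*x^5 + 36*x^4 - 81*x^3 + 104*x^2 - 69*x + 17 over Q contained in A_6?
The polynomial is irreducible of degree 6 over Q. Its discriminant is 810448, which is not a perfect square. A Galois group lies in the alternating group exactly when the discriminant is a square in Q, so the Galois group (S_4) is not contained in A_6.

No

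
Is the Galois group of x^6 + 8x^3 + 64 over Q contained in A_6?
The polynomial is irreducible of degree 6 over Q. Its discriminant is -21134460321792, which is not a perfect square. A Galois group lies in the alternating group exactly when the discriminant is a square in Q, so the Galois group (C_6) is not contained in A_6.

No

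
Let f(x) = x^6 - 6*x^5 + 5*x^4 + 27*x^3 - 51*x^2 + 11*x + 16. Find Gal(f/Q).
PSL(2,5) (also written A5(6))

The polynomial f is an irreducible sextic over Q, so G = Gal(f/Q) is one of the 16 transitive subgroups 6T1, ..., 6T16 of S_6. The discriminant of f is 30991489 = 5567^2, a perfect square, so G is contained in A_6. The transitive groups of degree 6 contained in A_6 are: A_4 (6T4, order 12), S_4 (6T7, order 24), (C_3 x C_3) : C_4 (6T10, order 36), PSL(2,5) (6T12, order 60), A_6 (6T15, order 360). By Dedekind's theorem, for a prime p not dividing disc(f) the degrees of the irreducible factors of f mod p form the cycle type of an element of G. Factoring f modulo the 21 such primes p <= 79 (skipping 19, which divides the discriminant), each new pattern first appears at: mod 2: f = (x)(x^5 + x^3 + x^2 + x + 1), pattern 5+1; mod 7: f = (x^3 + 2x^2 + 4x + 5)(x^3 + 6x^2 + 3x + 6), pattern 3+3; mod 61: f = (x + 1)(x + 23)(x^2 + 44x + 55)(x^2 + 48x + 60), pattern 2+2+1+1. No other pattern occurs in this range, so the set of observed cycle types is {5+1, 3+3, 2+2+1+1}. The candidates containing elements of all these cycle types are PSL(2,5) (6T12) of order 60, A_6 (6T15) of order 360; the others are excluded. The observed types are precisely the cycle types that occur in PSL(2,5) (6T12) (apart from the identity). Each of the other remaining candidates has further cycle types, and by the Chebotarev density theorem the matching factorization patterns would occur for a proportion of primes equal to their share of the group: A_6 (6T15) additionally contains elements of type 4+2, 3+1+1+1 (130 of its 360 elements, about 36% of primes). None of the 21 primes tested shows any such pattern (for each of these groups the chance of that is below 10^-4), which rules them out. Hence G = PSL(2,5) (6T12), of order 60.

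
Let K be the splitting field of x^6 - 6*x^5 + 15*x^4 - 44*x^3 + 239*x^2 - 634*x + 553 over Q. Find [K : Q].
The degree of the splitting field over Q equals the order of the Galois group, so first determine the group. The polynomial f is an irreducible sextic over Q, so G = Gal(f/Q) is one of the 16 transitive subgroups 6T1, ..., 6T16 of S_6. The discriminant of f is -688759253708800, which is not a perfect square, so G is not contained in A_6. The transitive groups of degree 6 not contained in A_6 are: C_6 (6T1, order 6), S_3 (6T2, order 6), D_6 (6T3, order 12), C_3 x S_3 (6T5, order 18), A_4 x C_2 (6T6, order 24), S_4 (6T8, order 24), S_3 x S_3 (6T9, order 36), S_4 x C_2 (6T11, order 48), (S_3 x S_3) : C_2 (6T13, order 72), PGL(2,5) (6T14, order 120), S_6 (6T16, order 720). By Dedekind's theorem, for a prime p not dividing disc(f) the degrees of the irreducible factors of f mod p form the cycle type of an element of G. Factoring f modulo the 3 such primes p <= 11 (skipping 2, 5, which divide the discriminant), each new pattern first appears at: mod 3: f = (x^6 + x^3 + 2x^2 + 2x + 1), pattern 6; mod 7: f = (x)(x^2 + 3x + 1)(x^3 + 5x^2 + 6x + 3), pattern 3+2+1; mod 11: f = (x + 3)(x^5 + 2x^4 + 9x^3 + 6x^2 + x + 1), pattern 5+1. No other pattern occurs in this range, so the set of observed cycle types is {6, 3+2+1, 5+1}. Among the candidates above, the only group containing elements of all these cycle types is S_6 (6T16); every other candidate lacks at least one of them. Hence G = S_6 (6T16), of order 720. The Galois group S_6 (6T16) has order 720, so the splitting field has degree 720 over Q.

720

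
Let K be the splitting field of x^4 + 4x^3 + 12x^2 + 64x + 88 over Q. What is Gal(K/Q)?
D_4, the dihedral group of order 8

The polynomial is an irreducible quartic over Q and its discriminant is -74760192, which is not a perfect square, so the Galois group is not contained in A_4. The resolvent cubic y^3 - 12*y^2 - 96*y - 1280 has exactly one rational root, so the Galois group is C_4 or D_4. The quartic remains irreducible over Q(sqrt(disc)), so the group is D_4.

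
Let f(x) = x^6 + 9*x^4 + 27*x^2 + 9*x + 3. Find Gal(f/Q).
The polynomial f is an irreducible sextic over Q, so G = Gal(f/Q) is one of the 16 transitive subgroups 6T1, ..., 6T16 of S_6. The discriminant of f is -68755887963, which is not a perfect square, so G is not contained in A_6. The transitive groups of degree 6 not contained in A_6 are: C_6 (6T1, order 6), S_3 (6T2, order 6), D_6 (6T3, order 12), C_3 x S_3 (6T5, order 18), A_4 x C_2 (6T6, order 24), S_4 (6T8, order 24), S_3 x S_3 (6T9, order 36), S_4 x C_2 (6T11, order 48), (S_3 x S_3) : C_2 (6T13, order 72), PGL(2,5) (6T14, order 120), S_6 (6T16, order 720). By Dedekind's theorem, for a prime p not dividing disc(f) the degrees of the irreducible factors of f mod p form the cycle type of an element of G. Factoring f modulo the 33 such primes p <= 151 (skipping 3, 7, 89, which divide the discriminant), each new pattern first appears at: mod 2: f = (x^6 + x^4 + x^2 + x + 1), pattern 6; mod 13: f = (x + 3)(x + 4)(x + 6)(x^3 + 7x + 6), pattern 3+1+1+1; mod 17: f = (x^2 + 5x + 12)(x^2 + 6x + 4)(x^2 + 6x + 16), pattern 2+2+2; mod 19: f = (x^3 + x + 4)(x^3 + 8x + 15), pattern 3+3; mod 73: f = (x + 24)(x + 36)(x + 43)(x + 54)(x + 67)(x + 68), pattern 1+1+1+1+1+1. No other pattern occurs in this range, so the set of observed cycle types is {6, 3+1+1+1, 2+2+2, 3+3, 1+1+1+1+1+1}. The candidates containing elements of all these cycle types are C_3 x S_3 (6T5) of order 18, S_3 x S_3 (6T9) of order 36, (S_3 x S_3) : C_2 (6T13) of order 72, S_6 (6T16) of order 720; the others are excluded. The observed types are precisely the cycle types that occur in C_3 x S_3 (6T5). Each of the other remaining candidates has further cycle types, and by the Chebotarev density theorem the matching factorization patterns would occur for a proportion of primes equal to their share of the group: S_3 x S_3 (6T9) additionally contains elements of type 2+2+1+1 (9 of its 36 elements, about 25% of primes); (S_3 x S_3) : C_2 (6T13) additionally contains elements of type 4+2, 3+2+1, 2+2+1+1, 2+1+1+1+1 (45 of its 72 elements, about 62% of primes); S_6 (6T16) additionally contains elements of type 5+1, 4+2, 4+1+1, 3+2+1, 2+2+1+1, 2+1+1+1+1 (504 of its 720 elements, about 70% of primes). None of the 33 primes tested shows any such pattern (for each of these groups the chance of that is below 10^-4), which rules them out. Hence G = C_3 x S_3 (6T5), of order 18.

C_3 x S_3 (order 18)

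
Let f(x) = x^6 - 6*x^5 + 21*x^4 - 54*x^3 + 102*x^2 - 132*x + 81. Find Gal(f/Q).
PGL(2,5), S_5 acting on 6 points

The polynomial f is an irreducible sextic over Q, so G = Gal(f/Q) is one of the 16 transitive subgroups 6T1, ..., 6T16 of S_6. The discriminant of f is -1024192512, which is not a perfect square, so G is not contained in A_6. The transitive groups of degree 6 not contained in A_6 are: C_6 (6T1, order 6), S_3 (6T2, order 6), D_6 (6T3, order 12), C_3 x S_3 (6T5, order 18), A_4 x C_2 (6T6, order 24), S_4 (6T8, order 24), S_3 x S_3 (6T9, order 36), S_4 x C_2 (6T11, order 48), (S_3 x S_3) : C_2 (6T13, order 72), PGL(2,5) (6T14, order 120), S_6 (6T16, order 720). By Dedekind's theorem, for a prime p not dividing disc(f) the degrees of the irreducible factors of f mod p form the cycle type of an element of G. Factoring f modulo the 21 such primes p <= 89 (skipping 2, 3, 7, which divide the discriminant), each new pattern first appears at: mod 5: f = (x^6 + 4x^5 + x^4 + x^3 + 2x^2 + 3x + 1), pattern 6; mod 11: f = (x + 5)(x^5 + 10x^3 + 6x^2 + 6x + 3), pattern 5+1; mod 13: f = (x + 10)(x + 12)(x^4 + 11x^3 + 10x^2 + 5x + 1), pattern 4+1+1; mod 23: f = (x + 12)(x + 18)(x^2 + 12x + 8)(x^2 + 21x + 4), pattern 2+2+1+1; mod 43: f = (x^3 + 16x^2 + 4x + 2)(x^3 + 21x^2 + 25x + 19), pattern 3+3; mod 61: f = (x^2 + x + 16)(x^2 + 14x + 20)(x^2 + 40x + 42), pattern 2+2+2. No other pattern occurs in this range, so the set of observed cycle types is {6, 5+1, 4+1+1, 2+2+1+1, 3+3, 2+2+2}. The candidates containing elements of all these cycle types are PGL(2,5) (6T14) of order 120, S_6 (6T16) of order 720; the others are excluded. The observed types are precisely the cycle types that occur in PGL(2,5) (6T14) (apart from the identity). Each of the other remaining candidates has further cycle types, and by the Chebotarev density theorem the matching factorization patterns would occur for a proportion of primes equal to their share of the group: S_6 (6T16) additionally contains elements of type 4+2, 3+2+1, 3+1+1+1, 2+1+1+1+1 (265 of its 720 elements, about 37% of primes). None of the 21 primes tested shows any such pattern (for each of these groups the chance of that is below 10^-4), which rules them out. Hence G = PGL(2,5) (6T14), of order 120.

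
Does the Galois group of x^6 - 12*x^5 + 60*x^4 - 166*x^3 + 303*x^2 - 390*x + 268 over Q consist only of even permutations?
No

The polynomial is irreducible of degree 6 over Q. Its discriminant is -1160950579200, which is not a perfect square. A Galois group lies in the alternating group exactly when the discriminant is a square in Q, so the Galois group (S_3) is not contained in A_6.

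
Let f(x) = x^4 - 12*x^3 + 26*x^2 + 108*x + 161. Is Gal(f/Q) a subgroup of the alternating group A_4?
The polynomial is irreducible of degree 4 over Q. Its discriminant is 5190582272, which is not a perfect square. A Galois group lies in the alternating group exactly when the discriminant is a square in Q, so the Galois group (C_4) is not contained in A_4.

No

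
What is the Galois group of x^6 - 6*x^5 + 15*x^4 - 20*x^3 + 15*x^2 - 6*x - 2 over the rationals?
The polynomial f is an irreducible sextic over Q, so G = Gal(f/Q) is one of the 16 transitive subgroups 6T1, ..., 6T16 of S_6. The discriminant of f is 11337408, which is not a perfect square, so G is not contained in A_6. The transitive groups of degree 6 not contained in A_6 are: C_6 (6T1, order 6), S_3 (6T2, order 6), D_6 (6T3, order 12), C_3 x S_3 (6T5, order 18), A_4 x C_2 (6T6, order 24), S_4 (6T8, order 24), S_3 x S_3 (6T9, order 36), S_4 x C_2 (6T11, order 48), (S_3 x S_3) : C_2 (6T13, order 72), PGL(2,5) (6T14, order 120), S_6 (6T16, order 720). By Dedekind's theorem, for a prime p not dividing disc(f) the degrees of the irreducible factors of f mod p form the cycle type of an element of G. Factoring f modulo the 79 such primes p <= 419 (skipping 2, 3, which divide the discriminant), each new pattern first appears at: mod 5: f = (x^2 + 2)(x^2 + x + 1)(x^2 + 3x + 4), pattern 2+2+2; mod 7: f = (x^6 + x^5 + x^4 + x^3 + x^2 + x + 5), pattern 6; mod 11: f = (x + 2)(x + 7)(x^2 + x + 7)(x^2 + 6x + 2), pattern 2+2+1+1; mod 13: f = (x^3 + 10x^2 + 3x + 3)(x^3 + 10x^2 + 3x + 8), pattern 3+3; mod 61: f = (x + 1)(x + 25)(x + 27)(x + 32)(x + 34)(x + 58), pattern 1+1+1+1+1+1. No other pattern occurs in this range, so the set of observed cycle types is {2+2+2, 6, 2+2+1+1, 3+3, 1+1+1+1+1+1}. The candidates containing elements of all these cycle types are D_6 (6T3) of order 12, A_4 x C_2 (6T6) of order 24, S_3 x S_3 (6T9) of order 36, S_4 x C_2 (6T11) of order 48, (S_3 x S_3) : C_2 (6T13) of order 72, PGL(2,5) (6T14) of order 120, S_6 (6T16) of order 720; the others are excluded. The observed types are precisely the cycle types that occur in D_6 (6T3). Each of the other remaining candidates has further cycle types, and by the Chebotarev density theorem the matching factorization patterns would occur for a proportion of primes equal to their share of the group: A_4 x C_2 (6T6) additionally contains elements of type 2+1+1+1+1 (3 of its 24 elements, about 12% of primes); S_3 x S_3 (6T9) additionally contains elements of type 3+1+1+1 (4 of its 36 elements, about 11% of primes); S_4 x C_2 (6T11) additionally contains elements of type 4+2, 4+1+1, 2+1+1+1+1 (15 of its 48 elements, about 31% of primes); (S_3 x S_3) : C_2 (6T13) additionally contains elements of type 4+2, 3+2+1, 3+1+1+1, 2+1+1+1+1 (40 of its 72 elements, about 56% of primes); PGL(2,5) (6T14) additionally contains elements of type 5+1, 4+1+1 (54 of its 120 elements, about 45% of primes); S_6 (6T16) additionally contains elements of type 5+1, 4+2, 4+1+1, 3+2+1, 3+1+1+1, 2+1+1+1+1 (499 of its 720 elements, about 69% of primes). None of the 79 primes tested shows any such pattern (for each of these groups the chance of that is below 10^-4), which rules them out. Hence G = D_6 (6T3), of order 12.

D_6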